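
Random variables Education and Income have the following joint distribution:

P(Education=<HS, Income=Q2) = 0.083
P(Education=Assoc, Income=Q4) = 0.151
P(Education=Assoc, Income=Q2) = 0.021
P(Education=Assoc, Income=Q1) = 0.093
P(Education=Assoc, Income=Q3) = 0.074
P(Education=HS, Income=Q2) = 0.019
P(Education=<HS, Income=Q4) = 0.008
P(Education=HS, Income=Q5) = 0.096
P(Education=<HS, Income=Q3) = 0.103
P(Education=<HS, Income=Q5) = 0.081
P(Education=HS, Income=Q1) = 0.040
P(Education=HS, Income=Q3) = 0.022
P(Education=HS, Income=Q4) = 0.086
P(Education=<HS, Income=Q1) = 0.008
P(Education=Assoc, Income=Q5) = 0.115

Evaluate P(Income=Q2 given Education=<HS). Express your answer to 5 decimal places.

0.29329

P(Education=<HS) = 0.008 + 0.083 + 0.103 + 0.008 + 0.081 = 0.283.
P(Income=Q2 | Education=<HS) = 0.083/0.283 = 0.29329.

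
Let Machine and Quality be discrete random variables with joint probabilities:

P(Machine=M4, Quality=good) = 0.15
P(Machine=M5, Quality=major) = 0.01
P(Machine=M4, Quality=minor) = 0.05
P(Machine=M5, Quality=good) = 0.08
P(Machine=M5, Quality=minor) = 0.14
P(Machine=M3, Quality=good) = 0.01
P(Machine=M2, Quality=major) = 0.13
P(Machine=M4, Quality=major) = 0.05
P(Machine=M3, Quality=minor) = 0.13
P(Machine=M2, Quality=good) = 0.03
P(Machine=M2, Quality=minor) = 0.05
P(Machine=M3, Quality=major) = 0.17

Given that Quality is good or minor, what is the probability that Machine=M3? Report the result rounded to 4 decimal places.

P(Quality=good) = 0.03 + 0.01 + 0.15 + 0.08 = 0.27.
P(Quality=minor) = 0.05 + 0.13 + 0.05 + 0.14 = 0.37.
P(Quality ∈ {good, minor}) = 0.27 + 0.37 = 0.64; P(Machine=M3, Quality ∈ {good, minor}) = 0.01 + 0.13 = 0.14.
P(Machine=M3 | Quality ∈ {good, minor}) = 0.14/0.64 = 0.2188.

0.2188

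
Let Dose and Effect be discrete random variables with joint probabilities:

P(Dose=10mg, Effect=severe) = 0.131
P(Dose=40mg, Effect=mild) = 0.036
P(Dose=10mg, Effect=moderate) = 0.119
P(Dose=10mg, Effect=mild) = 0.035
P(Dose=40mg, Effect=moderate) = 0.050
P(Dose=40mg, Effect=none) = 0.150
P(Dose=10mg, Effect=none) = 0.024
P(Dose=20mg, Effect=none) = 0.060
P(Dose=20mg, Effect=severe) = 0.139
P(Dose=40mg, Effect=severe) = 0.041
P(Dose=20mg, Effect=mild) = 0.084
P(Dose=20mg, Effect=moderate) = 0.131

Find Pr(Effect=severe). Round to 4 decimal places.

0.3110

P(Effect=severe) = 0.131 + 0.139 + 0.041 = 0.311.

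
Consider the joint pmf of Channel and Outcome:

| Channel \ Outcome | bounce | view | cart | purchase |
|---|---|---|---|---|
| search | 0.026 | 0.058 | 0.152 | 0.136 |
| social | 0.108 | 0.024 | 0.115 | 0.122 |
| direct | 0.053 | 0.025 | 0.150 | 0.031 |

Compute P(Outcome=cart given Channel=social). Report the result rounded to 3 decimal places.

P(Channel=social) = 0.108 + 0.024 + 0.115 + 0.122 = 0.369.
P(Outcome=cart | Channel=social) = 0.115/0.369 = 0.312.

0.312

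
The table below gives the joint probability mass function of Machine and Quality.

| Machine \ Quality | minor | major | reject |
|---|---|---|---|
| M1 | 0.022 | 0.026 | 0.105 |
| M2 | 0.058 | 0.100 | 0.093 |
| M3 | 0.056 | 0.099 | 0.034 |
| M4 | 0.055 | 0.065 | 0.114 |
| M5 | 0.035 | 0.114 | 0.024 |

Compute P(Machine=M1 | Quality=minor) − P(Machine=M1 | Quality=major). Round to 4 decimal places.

P(Quality=minor) = 0.022 + 0.058 + 0.056 + 0.055 + 0.035 = 0.226; P(Machine=M1 | Quality=minor) = 0.022/0.226 = 0.09735.
P(Quality=major) = 0.026 + 0.100 + 0.099 + 0.065 + 0.114 = 0.404; P(Machine=M1 | Quality=major) = 0.026/0.404 = 0.06436.
Difference = 0.0330.

0.0330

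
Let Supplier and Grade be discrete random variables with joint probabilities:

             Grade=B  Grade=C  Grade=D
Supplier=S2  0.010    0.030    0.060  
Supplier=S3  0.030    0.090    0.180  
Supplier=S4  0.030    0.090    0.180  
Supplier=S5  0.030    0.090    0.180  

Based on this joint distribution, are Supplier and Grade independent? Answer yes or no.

Every cell satisfies P(Supplier,Grade) = P(Supplier)·P(Grade). For instance P(Supplier=S3) = 0.300, P(Grade=B) = 0.100, and 0.300×0.100 = 0.030 matches the joint entry. So Supplier and Grade are independent.

yes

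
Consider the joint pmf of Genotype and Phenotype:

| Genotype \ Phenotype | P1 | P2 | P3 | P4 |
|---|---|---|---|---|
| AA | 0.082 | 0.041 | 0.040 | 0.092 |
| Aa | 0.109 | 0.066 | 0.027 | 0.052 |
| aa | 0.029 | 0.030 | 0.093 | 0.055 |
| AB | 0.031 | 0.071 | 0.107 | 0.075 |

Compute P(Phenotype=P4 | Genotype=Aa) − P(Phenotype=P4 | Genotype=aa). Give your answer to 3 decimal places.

P(Genotype=Aa) = 0.109 + 0.066 + 0.027 + 0.052 = 0.254; P(Phenotype=P4 | Genotype=Aa) = 0.052/0.254 = 0.2047.
P(Genotype=aa) = 0.029 + 0.030 + 0.093 + 0.055 = 0.207; P(Phenotype=P4 | Genotype=aa) = 0.055/0.207 = 0.2657.
Difference = -0.061.

-0.061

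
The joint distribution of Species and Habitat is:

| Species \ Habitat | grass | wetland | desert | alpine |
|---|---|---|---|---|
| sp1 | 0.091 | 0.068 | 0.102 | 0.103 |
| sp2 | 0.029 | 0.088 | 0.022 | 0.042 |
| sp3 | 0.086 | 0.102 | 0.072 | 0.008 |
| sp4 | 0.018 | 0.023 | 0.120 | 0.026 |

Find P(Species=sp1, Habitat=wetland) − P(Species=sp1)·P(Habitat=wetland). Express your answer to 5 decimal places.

P(Species=sp1) = 0.091 + 0.068 + 0.102 + 0.103 = 0.364.
P(Habitat=wetland) = 0.068 + 0.088 + 0.102 + 0.023 = 0.281.
P(Species=sp1, Habitat=wetland) − P(Species=sp1)P(Habitat=wetland) = 0.068 − 0.364×0.281 = -0.03428.

-0.03428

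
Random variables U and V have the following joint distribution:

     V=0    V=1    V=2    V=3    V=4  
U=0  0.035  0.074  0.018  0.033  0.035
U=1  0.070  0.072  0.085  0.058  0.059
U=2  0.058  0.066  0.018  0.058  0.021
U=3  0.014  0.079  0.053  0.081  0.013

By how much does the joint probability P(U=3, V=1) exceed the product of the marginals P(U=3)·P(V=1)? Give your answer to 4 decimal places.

0.0092

P(U=3) = 0.014 + 0.079 + 0.053 + 0.081 + 0.013 = 0.240.
P(V=1) = 0.074 + 0.072 + 0.066 + 0.079 = 0.291.
P(U=3, V=1) − P(U=3)P(V=1) = 0.079 − 0.240×0.291 = 0.0092.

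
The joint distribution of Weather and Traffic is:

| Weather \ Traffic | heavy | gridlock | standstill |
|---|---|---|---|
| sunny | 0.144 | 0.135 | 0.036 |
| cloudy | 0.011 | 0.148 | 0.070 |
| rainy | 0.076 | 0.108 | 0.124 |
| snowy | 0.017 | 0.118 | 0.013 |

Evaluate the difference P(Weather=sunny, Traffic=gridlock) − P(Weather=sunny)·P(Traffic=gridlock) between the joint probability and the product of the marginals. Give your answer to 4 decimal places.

P(Weather=sunny) = 0.144 + 0.135 + 0.036 = 0.315.
P(Traffic=gridlock) = 0.135 + 0.148 + 0.108 + 0.118 = 0.509.
P(Weather=sunny, Traffic=gridlock) − P(Weather=sunny)P(Traffic=gridlock) = 0.135 − 0.315×0.509 = -0.0253.

-0.0253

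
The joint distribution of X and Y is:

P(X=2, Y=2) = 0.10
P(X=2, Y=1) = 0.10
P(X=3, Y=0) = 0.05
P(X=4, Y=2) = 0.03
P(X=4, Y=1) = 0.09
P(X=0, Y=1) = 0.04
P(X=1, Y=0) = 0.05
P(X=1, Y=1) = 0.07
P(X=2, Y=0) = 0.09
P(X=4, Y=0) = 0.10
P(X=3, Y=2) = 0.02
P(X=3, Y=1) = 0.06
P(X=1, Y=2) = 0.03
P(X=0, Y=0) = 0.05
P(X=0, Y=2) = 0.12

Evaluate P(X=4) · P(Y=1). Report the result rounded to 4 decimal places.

0.0792

P(X=4) = 0.10 + 0.09 + 0.03 = 0.22.
P(Y=1) = 0.04 + 0.07 + 0.10 + 0.06 + 0.09 = 0.36.
Product: 0.22 × 0.36 = 0.0792.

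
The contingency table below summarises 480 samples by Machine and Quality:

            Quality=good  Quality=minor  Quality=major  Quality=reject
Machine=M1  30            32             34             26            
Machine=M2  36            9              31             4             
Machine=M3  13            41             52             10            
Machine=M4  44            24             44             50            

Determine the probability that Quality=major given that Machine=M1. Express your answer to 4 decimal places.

Total with Machine=M1: 30 + 32 + 34 + 26 = 122.
P(Quality=major | Machine=M1) = 34/122 = 0.2787.

0.2787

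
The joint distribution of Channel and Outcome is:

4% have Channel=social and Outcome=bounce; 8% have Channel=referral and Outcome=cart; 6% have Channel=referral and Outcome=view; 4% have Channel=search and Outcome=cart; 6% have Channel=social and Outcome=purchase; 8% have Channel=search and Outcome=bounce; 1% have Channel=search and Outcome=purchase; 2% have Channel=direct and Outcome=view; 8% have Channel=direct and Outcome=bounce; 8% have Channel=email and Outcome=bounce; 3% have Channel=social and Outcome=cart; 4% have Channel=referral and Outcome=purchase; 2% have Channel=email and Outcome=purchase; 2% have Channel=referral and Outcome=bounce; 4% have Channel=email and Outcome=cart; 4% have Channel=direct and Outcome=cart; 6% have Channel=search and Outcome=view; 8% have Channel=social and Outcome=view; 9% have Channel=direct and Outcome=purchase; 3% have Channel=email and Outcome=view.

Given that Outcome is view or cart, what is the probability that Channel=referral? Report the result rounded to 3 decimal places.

0.292

P(Outcome=view) = 0.03 + 0.06 + 0.08 + 0.02 + 0.06 = 0.25.
P(Outcome=cart) = 0.04 + 0.04 + 0.03 + 0.04 + 0.08 = 0.23.
P(Outcome ∈ {view, cart}) = 0.25 + 0.23 = 0.48; P(Channel=referral, Outcome ∈ {view, cart}) = 0.06 + 0.08 = 0.14.
P(Channel=referral | Outcome ∈ {view, cart}) = 0.14/0.48 = 0.292.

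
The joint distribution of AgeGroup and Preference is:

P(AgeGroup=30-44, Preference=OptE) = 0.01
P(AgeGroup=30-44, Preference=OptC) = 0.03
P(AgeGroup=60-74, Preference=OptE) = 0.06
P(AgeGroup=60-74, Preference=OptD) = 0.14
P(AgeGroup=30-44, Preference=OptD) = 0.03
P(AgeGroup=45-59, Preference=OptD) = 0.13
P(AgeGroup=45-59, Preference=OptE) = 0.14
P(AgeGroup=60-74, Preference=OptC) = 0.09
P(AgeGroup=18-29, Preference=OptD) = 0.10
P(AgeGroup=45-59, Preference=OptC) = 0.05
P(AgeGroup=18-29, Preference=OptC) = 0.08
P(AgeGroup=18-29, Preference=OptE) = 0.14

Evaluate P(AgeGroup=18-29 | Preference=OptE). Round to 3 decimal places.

0.400

P(Preference=OptE) = 0.14 + 0.01 + 0.14 + 0.06 = 0.35.
P(AgeGroup=18-29 | Preference=OptE) = 0.14/0.35 = 0.400.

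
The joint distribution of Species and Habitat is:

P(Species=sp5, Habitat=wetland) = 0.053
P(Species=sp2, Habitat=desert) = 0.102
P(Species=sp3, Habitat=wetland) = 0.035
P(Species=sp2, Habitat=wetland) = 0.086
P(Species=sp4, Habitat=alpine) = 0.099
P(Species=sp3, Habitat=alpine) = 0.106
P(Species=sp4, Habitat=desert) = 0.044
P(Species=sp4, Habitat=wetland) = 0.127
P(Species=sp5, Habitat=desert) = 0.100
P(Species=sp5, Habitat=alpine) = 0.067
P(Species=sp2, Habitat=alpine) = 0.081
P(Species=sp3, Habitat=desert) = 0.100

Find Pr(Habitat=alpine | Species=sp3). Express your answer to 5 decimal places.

P(Species=sp3) = 0.035 + 0.100 + 0.106 = 0.241.
P(Habitat=alpine | Species=sp3) = 0.106/0.241 = 0.43983.

0.43983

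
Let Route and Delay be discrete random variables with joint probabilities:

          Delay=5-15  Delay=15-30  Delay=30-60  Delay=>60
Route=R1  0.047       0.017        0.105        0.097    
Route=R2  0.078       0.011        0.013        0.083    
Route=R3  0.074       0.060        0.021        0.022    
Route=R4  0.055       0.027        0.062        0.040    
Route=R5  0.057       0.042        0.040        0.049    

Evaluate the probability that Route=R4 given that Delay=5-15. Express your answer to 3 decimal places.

0.177

P(Delay=5-15) = 0.047 + 0.078 + 0.074 + 0.055 + 0.057 = 0.311.
P(Route=R4 | Delay=5-15) = 0.055/0.311 = 0.177.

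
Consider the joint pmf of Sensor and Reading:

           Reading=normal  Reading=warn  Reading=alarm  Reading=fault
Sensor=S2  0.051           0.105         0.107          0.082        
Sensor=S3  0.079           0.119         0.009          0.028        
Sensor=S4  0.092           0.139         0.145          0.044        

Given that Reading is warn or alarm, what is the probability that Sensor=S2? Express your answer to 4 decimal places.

P(Reading=warn) = 0.105 + 0.119 + 0.139 = 0.363.
P(Reading=alarm) = 0.107 + 0.009 + 0.145 = 0.261.
P(Reading ∈ {warn, alarm}) = 0.363 + 0.261 = 0.624; P(Sensor=S2, Reading ∈ {warn, alarm}) = 0.105 + 0.107 = 0.212.
P(Sensor=S2 | Reading ∈ {warn, alarm}) = 0.212/0.624 = 0.3397.

0.3397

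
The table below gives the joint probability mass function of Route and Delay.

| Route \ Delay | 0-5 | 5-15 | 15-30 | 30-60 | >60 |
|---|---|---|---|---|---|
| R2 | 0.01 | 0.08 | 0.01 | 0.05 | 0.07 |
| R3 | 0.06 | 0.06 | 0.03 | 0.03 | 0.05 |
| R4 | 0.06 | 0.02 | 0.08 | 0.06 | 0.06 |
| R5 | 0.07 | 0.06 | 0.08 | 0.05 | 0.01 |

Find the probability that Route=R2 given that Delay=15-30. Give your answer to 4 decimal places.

0.0500

P(Delay=15-30) = 0.01 + 0.03 + 0.08 + 0.08 = 0.20.
P(Route=R2 | Delay=15-30) = 0.01/0.20 = 0.0500.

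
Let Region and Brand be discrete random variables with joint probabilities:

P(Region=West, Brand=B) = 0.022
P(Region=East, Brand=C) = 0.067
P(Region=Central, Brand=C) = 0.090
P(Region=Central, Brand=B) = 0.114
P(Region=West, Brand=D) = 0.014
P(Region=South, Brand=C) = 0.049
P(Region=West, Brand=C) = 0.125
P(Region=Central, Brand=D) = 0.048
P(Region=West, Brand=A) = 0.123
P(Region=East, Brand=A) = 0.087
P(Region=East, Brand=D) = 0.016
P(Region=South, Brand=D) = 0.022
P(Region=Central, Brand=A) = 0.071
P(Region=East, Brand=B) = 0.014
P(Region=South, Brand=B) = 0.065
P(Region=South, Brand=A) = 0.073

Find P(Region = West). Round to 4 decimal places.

P(Region=West) = 0.123 + 0.022 + 0.125 + 0.014 = 0.284.

0.2840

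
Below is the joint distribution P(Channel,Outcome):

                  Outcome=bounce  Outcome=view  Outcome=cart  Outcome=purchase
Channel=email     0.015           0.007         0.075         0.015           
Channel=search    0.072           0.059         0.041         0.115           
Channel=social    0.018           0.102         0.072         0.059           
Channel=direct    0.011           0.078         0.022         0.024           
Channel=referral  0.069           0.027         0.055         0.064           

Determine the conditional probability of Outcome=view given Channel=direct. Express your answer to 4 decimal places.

0.5778

P(Channel=direct) = 0.011 + 0.078 + 0.022 + 0.024 = 0.135.
P(Outcome=view | Channel=direct) = 0.078/0.135 = 0.5778.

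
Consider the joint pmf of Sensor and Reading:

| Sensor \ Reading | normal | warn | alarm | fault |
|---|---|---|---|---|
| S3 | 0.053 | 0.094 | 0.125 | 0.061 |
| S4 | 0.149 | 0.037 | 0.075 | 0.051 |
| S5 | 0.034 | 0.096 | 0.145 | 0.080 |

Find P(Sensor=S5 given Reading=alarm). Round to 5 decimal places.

0.42029

P(Reading=alarm) = 0.125 + 0.075 + 0.145 = 0.345.
P(Sensor=S5 | Reading=alarm) = 0.145/0.345 = 0.42029.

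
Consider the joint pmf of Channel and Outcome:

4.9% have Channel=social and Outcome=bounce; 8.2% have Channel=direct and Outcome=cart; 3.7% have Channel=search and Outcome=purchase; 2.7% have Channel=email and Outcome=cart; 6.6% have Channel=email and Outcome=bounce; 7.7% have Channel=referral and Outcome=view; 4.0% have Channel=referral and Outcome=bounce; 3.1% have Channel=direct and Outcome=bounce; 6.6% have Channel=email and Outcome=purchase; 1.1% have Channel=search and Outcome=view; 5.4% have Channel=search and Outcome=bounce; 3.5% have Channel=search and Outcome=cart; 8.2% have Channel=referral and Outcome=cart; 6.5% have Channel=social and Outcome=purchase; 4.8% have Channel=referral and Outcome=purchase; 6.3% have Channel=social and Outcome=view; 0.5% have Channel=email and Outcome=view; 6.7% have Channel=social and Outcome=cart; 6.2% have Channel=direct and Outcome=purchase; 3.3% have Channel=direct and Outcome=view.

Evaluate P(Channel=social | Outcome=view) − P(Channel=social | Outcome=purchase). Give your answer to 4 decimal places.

0.0995

P(Outcome=view) = 0.005 + 0.011 + 0.063 + 0.033 + 0.077 = 0.189; P(Channel=social | Outcome=view) = 0.063/0.189 = 0.33333.
P(Outcome=purchase) = 0.066 + 0.037 + 0.065 + 0.062 + 0.048 = 0.278; P(Channel=social | Outcome=purchase) = 0.065/0.278 = 0.23381.
Difference = 0.0995.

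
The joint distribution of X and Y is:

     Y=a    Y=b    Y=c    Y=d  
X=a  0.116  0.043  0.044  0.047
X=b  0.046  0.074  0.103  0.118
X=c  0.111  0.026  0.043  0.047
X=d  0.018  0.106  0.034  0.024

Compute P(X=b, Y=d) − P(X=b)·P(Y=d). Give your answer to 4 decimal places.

P(X=b) = 0.046 + 0.074 + 0.103 + 0.118 = 0.341.
P(Y=d) = 0.047 + 0.118 + 0.047 + 0.024 = 0.236.
P(X=b, Y=d) − P(X=b)P(Y=d) = 0.118 − 0.341×0.236 = 0.0375.

0.0375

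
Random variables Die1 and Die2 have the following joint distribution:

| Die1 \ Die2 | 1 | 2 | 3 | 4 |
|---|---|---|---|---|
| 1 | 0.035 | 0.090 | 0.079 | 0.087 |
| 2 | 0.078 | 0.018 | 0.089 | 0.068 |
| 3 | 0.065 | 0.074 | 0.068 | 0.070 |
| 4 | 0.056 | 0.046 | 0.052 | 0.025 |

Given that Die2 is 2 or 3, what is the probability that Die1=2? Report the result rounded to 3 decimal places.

P(Die2=2) = 0.090 + 0.018 + 0.074 + 0.046 = 0.228.
P(Die2=3) = 0.079 + 0.089 + 0.068 + 0.052 = 0.288.
P(Die2 ∈ {2, 3}) = 0.228 + 0.288 = 0.516; P(Die1=2, Die2 ∈ {2, 3}) = 0.018 + 0.089 = 0.107.
P(Die1=2 | Die2 ∈ {2, 3}) = 0.107/0.516 = 0.207.

0.207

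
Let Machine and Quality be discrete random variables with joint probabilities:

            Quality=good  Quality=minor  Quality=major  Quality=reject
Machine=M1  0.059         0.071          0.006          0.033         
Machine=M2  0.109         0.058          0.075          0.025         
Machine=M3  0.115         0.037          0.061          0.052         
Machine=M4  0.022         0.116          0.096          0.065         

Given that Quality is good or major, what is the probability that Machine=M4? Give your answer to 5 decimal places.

0.21731

P(Quality=good) = 0.059 + 0.109 + 0.115 + 0.022 = 0.305.
P(Quality=major) = 0.006 + 0.075 + 0.061 + 0.096 = 0.238.
P(Quality ∈ {good, major}) = 0.305 + 0.238 = 0.543; P(Machine=M4, Quality ∈ {good, major}) = 0.022 + 0.096 = 0.118.
P(Machine=M4 | Quality ∈ {good, major}) = 0.118/0.543 = 0.21731.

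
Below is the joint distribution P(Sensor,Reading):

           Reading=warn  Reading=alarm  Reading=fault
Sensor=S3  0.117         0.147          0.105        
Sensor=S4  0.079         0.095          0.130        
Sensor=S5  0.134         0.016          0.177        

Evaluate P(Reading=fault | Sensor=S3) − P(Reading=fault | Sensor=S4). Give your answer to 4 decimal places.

P(Sensor=S3) = 0.117 + 0.147 + 0.105 = 0.369; P(Reading=fault | Sensor=S3) = 0.105/0.369 = 0.28455.
P(Sensor=S4) = 0.079 + 0.095 + 0.130 = 0.304; P(Reading=fault | Sensor=S4) = 0.130/0.304 = 0.42763.
Difference = -0.1431.

-0.1431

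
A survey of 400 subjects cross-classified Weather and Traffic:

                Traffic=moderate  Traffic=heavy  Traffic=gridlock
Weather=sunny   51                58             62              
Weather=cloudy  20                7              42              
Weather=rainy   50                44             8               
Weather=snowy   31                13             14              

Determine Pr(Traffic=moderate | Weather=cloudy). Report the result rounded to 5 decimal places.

Total with Weather=cloudy: 20 + 7 + 42 = 69.
P(Traffic=moderate | Weather=cloudy) = 20/69 = 0.28986.

0.28986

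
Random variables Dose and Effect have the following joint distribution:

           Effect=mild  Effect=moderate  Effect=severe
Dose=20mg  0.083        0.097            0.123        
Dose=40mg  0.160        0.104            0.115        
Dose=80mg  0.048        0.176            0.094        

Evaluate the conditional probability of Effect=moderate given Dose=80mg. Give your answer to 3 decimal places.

P(Dose=80mg) = 0.048 + 0.176 + 0.094 = 0.318.
P(Effect=moderate | Dose=80mg) = 0.176/0.318 = 0.553.

0.553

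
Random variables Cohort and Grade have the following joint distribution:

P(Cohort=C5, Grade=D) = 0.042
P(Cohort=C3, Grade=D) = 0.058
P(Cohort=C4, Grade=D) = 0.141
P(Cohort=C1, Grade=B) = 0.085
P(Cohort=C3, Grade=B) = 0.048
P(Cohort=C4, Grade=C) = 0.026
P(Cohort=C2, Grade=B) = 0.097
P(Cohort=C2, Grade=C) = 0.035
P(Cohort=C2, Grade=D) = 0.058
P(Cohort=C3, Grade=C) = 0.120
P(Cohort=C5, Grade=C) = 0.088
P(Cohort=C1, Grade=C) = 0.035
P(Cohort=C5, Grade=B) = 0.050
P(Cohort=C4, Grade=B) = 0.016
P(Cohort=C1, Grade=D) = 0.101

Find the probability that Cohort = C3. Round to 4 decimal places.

0.2260

P(Cohort=C3) = 0.048 + 0.120 + 0.058 = 0.226.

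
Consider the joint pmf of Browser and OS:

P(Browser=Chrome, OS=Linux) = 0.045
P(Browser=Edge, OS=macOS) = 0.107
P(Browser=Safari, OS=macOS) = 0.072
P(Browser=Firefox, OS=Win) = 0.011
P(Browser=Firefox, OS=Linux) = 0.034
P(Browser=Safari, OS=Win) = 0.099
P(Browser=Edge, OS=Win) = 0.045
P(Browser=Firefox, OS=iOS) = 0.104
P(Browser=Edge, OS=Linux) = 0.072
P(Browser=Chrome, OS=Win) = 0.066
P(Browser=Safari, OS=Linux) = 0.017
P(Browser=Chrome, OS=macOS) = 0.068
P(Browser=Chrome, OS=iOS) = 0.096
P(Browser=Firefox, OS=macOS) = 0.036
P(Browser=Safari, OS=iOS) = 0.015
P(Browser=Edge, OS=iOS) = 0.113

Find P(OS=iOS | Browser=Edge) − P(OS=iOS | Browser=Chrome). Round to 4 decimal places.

P(Browser=Edge) = 0.045 + 0.107 + 0.072 + 0.113 = 0.337; P(OS=iOS | Browser=Edge) = 0.113/0.337 = 0.33531.
P(Browser=Chrome) = 0.066 + 0.068 + 0.045 + 0.096 = 0.275; P(OS=iOS | Browser=Chrome) = 0.096/0.275 = 0.34909.
Difference = -0.0138.

-0.0138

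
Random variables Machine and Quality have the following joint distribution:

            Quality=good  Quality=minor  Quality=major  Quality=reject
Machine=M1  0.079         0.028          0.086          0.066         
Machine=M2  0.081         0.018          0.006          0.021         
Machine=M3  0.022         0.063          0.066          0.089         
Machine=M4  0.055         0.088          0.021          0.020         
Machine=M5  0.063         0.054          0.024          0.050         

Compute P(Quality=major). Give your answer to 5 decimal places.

0.20300

P(Quality=major) = 0.086 + 0.006 + 0.066 + 0.021 + 0.024 = 0.203.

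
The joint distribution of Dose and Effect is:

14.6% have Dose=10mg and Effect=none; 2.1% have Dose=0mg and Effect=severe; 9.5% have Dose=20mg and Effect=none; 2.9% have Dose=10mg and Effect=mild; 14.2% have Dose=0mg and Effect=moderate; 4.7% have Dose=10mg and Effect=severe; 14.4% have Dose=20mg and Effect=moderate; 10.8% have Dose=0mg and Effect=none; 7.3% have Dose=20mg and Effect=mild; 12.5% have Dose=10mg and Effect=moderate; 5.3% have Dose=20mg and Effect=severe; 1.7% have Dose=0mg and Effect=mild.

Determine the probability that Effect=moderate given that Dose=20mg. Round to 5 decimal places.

0.39452

P(Dose=20mg) = 0.095 + 0.073 + 0.144 + 0.053 = 0.365.
P(Effect=moderate | Dose=20mg) = 0.144/0.365 = 0.39452.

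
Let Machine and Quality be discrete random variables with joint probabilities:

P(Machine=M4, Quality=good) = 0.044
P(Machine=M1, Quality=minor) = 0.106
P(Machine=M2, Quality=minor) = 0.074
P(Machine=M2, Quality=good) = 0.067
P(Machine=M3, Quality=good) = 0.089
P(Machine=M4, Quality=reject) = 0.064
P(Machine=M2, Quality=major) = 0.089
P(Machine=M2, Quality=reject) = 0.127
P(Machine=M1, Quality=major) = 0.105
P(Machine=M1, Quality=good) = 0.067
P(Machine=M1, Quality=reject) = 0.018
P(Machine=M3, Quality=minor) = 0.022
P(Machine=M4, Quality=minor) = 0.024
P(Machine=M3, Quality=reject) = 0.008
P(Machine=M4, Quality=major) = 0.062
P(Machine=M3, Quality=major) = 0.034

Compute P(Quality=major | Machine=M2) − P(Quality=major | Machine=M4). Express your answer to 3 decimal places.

P(Machine=M2) = 0.067 + 0.074 + 0.089 + 0.127 = 0.357; P(Quality=major | Machine=M2) = 0.089/0.357 = 0.2493.
P(Machine=M4) = 0.044 + 0.024 + 0.062 + 0.064 = 0.194; P(Quality=major | Machine=M4) = 0.062/0.194 = 0.3196.
Difference = -0.070.

-0.070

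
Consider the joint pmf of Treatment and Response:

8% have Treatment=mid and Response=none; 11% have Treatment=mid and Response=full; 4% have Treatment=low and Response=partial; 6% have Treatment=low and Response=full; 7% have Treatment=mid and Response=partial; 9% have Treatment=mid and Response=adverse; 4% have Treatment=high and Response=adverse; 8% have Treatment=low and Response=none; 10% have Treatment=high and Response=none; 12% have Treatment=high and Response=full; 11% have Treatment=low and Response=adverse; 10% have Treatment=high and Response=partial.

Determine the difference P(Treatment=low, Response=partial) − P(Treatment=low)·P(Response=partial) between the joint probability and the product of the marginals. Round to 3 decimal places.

P(Treatment=low) = 0.08 + 0.04 + 0.06 + 0.11 = 0.29.
P(Response=partial) = 0.04 + 0.07 + 0.10 = 0.21.
P(Treatment=low, Response=partial) − P(Treatment=low)P(Response=partial) = 0.04 − 0.29×0.21 = -0.021.

-0.021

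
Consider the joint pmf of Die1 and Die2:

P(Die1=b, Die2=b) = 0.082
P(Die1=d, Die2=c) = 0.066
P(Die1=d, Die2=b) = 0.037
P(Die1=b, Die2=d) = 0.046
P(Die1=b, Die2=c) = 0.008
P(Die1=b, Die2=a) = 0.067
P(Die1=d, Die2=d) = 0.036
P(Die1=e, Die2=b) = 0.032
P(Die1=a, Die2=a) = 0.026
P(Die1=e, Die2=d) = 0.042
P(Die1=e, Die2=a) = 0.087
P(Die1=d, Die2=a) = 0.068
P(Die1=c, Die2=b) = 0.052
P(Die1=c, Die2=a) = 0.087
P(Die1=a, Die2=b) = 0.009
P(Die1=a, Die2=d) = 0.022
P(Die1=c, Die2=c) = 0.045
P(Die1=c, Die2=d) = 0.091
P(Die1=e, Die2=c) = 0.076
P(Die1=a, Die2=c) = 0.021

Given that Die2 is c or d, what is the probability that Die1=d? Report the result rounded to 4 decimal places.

0.2252

P(Die2=c) = 0.021 + 0.008 + 0.045 + 0.066 + 0.076 = 0.216.
P(Die2=d) = 0.022 + 0.046 + 0.091 + 0.036 + 0.042 = 0.237.
P(Die2 ∈ {c, d}) = 0.216 + 0.237 = 0.453; P(Die1=d, Die2 ∈ {c, d}) = 0.066 + 0.036 = 0.102.
P(Die1=d | Die2 ∈ {c, d}) = 0.102/0.453 = 0.2252.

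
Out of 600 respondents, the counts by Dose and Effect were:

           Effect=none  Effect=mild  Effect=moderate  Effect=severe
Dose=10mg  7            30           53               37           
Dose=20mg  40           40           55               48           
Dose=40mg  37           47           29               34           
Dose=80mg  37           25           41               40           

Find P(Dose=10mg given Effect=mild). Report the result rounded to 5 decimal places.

0.21127

Total with Effect=mild: 30 + 40 + 47 + 25 = 142.
P(Dose=10mg | Effect=mild) = 30/142 = 0.21127.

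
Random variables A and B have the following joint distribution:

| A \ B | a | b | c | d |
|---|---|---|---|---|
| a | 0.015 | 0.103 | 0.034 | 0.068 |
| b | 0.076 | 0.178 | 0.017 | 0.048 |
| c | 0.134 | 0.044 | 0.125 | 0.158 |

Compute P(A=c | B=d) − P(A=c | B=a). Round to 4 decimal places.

-0.0189

P(B=d) = 0.068 + 0.048 + 0.158 = 0.274; P(A=c | B=d) = 0.158/0.274 = 0.57664.
P(B=a) = 0.015 + 0.076 + 0.134 = 0.225; P(A=c | B=a) = 0.134/0.225 = 0.59556.
Difference = -0.0189.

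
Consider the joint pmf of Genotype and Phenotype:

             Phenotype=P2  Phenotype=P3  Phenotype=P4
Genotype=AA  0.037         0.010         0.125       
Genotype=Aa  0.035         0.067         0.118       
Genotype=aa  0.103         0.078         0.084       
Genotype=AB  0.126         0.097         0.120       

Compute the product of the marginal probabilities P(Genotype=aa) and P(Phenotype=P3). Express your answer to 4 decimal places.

P(Genotype=aa) = 0.103 + 0.078 + 0.084 = 0.265.
P(Phenotype=P3) = 0.010 + 0.067 + 0.078 + 0.097 = 0.252.
Product: 0.265 × 0.252 = 0.0668.

0.0668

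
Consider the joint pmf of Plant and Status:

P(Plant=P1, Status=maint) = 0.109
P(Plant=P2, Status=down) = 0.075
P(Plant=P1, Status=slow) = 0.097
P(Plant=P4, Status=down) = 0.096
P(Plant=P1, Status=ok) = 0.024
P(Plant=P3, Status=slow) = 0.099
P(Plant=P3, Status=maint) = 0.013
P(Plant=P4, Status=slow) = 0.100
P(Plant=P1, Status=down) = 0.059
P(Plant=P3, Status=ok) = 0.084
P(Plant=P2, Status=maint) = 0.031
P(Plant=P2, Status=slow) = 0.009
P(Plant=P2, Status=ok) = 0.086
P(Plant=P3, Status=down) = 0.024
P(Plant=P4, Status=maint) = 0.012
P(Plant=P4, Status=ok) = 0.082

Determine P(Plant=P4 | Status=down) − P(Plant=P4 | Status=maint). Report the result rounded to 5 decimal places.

0.30523

P(Status=down) = 0.059 + 0.075 + 0.024 + 0.096 = 0.254; P(Plant=P4 | Status=down) = 0.096/0.254 = 0.377953.
P(Status=maint) = 0.109 + 0.031 + 0.013 + 0.012 = 0.165; P(Plant=P4 | Status=maint) = 0.012/0.165 = 0.072727.
Difference = 0.30523.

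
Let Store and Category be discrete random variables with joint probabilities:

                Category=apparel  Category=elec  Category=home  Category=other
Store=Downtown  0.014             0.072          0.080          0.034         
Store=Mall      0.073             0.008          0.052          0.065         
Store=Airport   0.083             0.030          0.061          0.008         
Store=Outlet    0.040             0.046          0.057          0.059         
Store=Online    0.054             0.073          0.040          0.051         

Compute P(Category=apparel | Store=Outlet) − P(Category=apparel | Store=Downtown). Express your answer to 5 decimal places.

0.12802

P(Store=Outlet) = 0.040 + 0.046 + 0.057 + 0.059 = 0.202; P(Category=apparel | Store=Outlet) = 0.040/0.202 = 0.198020.
P(Store=Downtown) = 0.014 + 0.072 + 0.080 + 0.034 = 0.200; P(Category=apparel | Store=Downtown) = 0.014/0.200 = 0.070000.
Difference = 0.12802.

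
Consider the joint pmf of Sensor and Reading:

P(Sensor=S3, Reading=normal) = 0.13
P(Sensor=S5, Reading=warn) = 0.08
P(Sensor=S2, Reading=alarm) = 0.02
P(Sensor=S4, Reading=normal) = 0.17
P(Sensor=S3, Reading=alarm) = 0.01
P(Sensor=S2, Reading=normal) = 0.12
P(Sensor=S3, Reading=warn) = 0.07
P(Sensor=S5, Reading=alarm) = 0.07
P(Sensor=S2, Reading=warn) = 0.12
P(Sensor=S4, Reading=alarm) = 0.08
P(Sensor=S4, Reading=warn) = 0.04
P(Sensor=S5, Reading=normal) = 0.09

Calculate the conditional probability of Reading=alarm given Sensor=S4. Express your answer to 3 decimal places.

0.276

P(Sensor=S4) = 0.17 + 0.04 + 0.08 = 0.29.
P(Reading=alarm | Sensor=S4) = 0.08/0.29 = 0.276.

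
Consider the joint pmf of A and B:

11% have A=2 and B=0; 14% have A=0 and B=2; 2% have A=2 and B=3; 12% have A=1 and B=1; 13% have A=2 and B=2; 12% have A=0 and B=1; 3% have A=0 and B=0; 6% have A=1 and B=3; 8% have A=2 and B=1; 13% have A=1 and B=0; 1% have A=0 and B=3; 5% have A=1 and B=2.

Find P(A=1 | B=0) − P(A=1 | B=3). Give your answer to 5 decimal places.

P(B=0) = 0.03 + 0.13 + 0.11 = 0.27; P(A=1 | B=0) = 0.13/0.27 = 0.481481.
P(B=3) = 0.01 + 0.06 + 0.02 = 0.09; P(A=1 | B=3) = 0.06/0.09 = 0.666667.
Difference = -0.18519.

-0.18519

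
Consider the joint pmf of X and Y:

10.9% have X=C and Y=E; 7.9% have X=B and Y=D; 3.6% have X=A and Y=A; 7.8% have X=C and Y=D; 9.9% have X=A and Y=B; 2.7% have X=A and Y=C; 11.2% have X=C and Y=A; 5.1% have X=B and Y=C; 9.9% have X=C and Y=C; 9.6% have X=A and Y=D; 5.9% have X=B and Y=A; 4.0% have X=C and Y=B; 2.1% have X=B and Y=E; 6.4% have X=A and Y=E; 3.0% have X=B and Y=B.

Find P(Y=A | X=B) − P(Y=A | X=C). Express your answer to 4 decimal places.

-0.0099

P(X=B) = 0.059 + 0.030 + 0.051 + 0.079 + 0.021 = 0.240; P(Y=A | X=B) = 0.059/0.240 = 0.24583.
P(X=C) = 0.112 + 0.040 + 0.099 + 0.078 + 0.109 = 0.438; P(Y=A | X=C) = 0.112/0.438 = 0.25571.
Difference = -0.0099.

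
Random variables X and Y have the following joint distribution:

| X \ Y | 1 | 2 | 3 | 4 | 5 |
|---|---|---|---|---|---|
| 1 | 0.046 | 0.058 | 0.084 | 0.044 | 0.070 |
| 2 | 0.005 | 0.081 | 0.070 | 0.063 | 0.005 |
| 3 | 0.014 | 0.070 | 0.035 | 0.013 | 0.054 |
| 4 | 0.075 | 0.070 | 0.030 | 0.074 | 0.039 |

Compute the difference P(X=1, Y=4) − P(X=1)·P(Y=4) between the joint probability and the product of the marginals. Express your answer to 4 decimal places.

-0.0146

P(X=1) = 0.046 + 0.058 + 0.084 + 0.044 + 0.070 = 0.302.
P(Y=4) = 0.044 + 0.063 + 0.013 + 0.074 = 0.194.
P(X=1, Y=4) − P(X=1)P(Y=4) = 0.044 − 0.302×0.194 = -0.0146.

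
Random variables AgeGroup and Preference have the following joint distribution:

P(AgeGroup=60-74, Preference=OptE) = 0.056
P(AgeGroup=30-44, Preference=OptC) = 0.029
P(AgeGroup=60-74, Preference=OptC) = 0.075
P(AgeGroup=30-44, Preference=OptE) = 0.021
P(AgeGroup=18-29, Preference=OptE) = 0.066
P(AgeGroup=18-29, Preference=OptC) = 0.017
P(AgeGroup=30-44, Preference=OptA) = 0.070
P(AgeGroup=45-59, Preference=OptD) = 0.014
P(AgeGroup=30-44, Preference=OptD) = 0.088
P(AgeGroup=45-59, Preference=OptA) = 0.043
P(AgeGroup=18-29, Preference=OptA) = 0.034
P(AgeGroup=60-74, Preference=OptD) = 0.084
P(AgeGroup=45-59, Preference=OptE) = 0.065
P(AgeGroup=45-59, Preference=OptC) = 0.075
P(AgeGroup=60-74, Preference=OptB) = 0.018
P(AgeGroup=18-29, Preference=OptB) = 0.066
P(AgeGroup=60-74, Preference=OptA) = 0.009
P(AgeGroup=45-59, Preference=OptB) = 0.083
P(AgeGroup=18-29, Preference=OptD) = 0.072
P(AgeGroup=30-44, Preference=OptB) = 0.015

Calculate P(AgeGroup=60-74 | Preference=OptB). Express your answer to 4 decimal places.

P(Preference=OptB) = 0.066 + 0.015 + 0.083 + 0.018 = 0.182.
P(AgeGroup=60-74 | Preference=OptB) = 0.018/0.182 = 0.0989.

0.0989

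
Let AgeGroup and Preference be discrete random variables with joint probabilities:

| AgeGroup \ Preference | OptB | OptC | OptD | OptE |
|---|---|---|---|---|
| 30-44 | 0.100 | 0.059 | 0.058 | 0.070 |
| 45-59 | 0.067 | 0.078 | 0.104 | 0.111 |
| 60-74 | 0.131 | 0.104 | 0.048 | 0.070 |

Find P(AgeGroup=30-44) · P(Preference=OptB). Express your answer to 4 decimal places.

0.0855

P(AgeGroup=30-44) = 0.100 + 0.059 + 0.058 + 0.070 = 0.287.
P(Preference=OptB) = 0.100 + 0.067 + 0.131 = 0.298.
Product: 0.287 × 0.298 = 0.0855.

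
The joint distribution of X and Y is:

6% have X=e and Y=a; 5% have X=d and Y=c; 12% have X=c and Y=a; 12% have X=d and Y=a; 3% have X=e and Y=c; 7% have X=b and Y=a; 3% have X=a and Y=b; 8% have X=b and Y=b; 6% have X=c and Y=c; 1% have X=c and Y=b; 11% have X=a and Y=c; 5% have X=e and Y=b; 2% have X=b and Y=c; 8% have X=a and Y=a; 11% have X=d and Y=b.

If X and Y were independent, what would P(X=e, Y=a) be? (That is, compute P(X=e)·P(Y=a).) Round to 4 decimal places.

0.0630

P(X=e) = 0.06 + 0.05 + 0.03 = 0.14.
P(Y=a) = 0.08 + 0.07 + 0.12 + 0.12 + 0.06 = 0.45.
Product: 0.14 × 0.45 = 0.0630.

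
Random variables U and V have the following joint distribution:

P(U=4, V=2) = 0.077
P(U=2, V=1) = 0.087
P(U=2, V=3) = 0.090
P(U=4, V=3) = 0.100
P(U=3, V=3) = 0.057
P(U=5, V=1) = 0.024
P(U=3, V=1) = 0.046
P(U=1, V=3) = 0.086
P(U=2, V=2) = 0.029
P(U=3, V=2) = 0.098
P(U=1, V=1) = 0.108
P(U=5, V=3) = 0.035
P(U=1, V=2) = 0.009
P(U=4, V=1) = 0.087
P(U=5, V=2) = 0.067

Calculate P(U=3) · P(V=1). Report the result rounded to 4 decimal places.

0.0708

P(U=3) = 0.046 + 0.098 + 0.057 = 0.201.
P(V=1) = 0.108 + 0.087 + 0.046 + 0.087 + 0.024 = 0.352.
Product: 0.201 × 0.352 = 0.0708.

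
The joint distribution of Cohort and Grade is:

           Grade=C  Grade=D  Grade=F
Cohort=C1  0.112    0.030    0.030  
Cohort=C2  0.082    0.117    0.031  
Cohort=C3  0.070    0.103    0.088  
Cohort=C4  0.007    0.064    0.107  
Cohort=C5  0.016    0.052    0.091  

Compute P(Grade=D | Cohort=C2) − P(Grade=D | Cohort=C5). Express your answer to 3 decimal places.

P(Cohort=C2) = 0.082 + 0.117 + 0.031 = 0.230; P(Grade=D | Cohort=C2) = 0.117/0.230 = 0.5087.
P(Cohort=C5) = 0.016 + 0.052 + 0.091 = 0.159; P(Grade=D | Cohort=C5) = 0.052/0.159 = 0.3270.
Difference = 0.182.

0.182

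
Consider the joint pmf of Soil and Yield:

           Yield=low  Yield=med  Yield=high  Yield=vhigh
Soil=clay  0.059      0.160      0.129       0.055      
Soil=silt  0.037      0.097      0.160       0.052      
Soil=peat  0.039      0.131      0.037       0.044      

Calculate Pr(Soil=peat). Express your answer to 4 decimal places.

P(Soil=peat) = 0.039 + 0.131 + 0.037 + 0.044 = 0.251.

0.2510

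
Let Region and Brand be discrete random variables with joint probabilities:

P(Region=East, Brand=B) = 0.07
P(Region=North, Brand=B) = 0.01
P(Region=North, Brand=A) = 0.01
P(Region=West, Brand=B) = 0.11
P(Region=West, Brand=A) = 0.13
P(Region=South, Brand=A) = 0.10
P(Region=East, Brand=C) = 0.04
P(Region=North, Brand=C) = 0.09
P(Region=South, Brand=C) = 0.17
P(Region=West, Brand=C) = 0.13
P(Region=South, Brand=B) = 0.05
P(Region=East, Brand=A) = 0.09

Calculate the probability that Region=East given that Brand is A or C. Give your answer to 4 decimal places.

P(Brand=A) = 0.01 + 0.10 + 0.09 + 0.13 = 0.33.
P(Brand=C) = 0.09 + 0.17 + 0.04 + 0.13 = 0.43.
P(Brand ∈ {A, C}) = 0.33 + 0.43 = 0.76; P(Region=East, Brand ∈ {A, C}) = 0.09 + 0.04 = 0.13.
P(Region=East | Brand ∈ {A, C}) = 0.13/0.76 = 0.1711.

0.1711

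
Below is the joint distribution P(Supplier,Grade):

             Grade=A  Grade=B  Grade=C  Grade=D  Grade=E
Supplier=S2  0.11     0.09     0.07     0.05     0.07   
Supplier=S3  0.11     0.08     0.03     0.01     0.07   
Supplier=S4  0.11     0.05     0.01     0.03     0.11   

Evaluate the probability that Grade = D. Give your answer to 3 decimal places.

0.090

P(Grade=D) = 0.05 + 0.01 + 0.03 = 0.09.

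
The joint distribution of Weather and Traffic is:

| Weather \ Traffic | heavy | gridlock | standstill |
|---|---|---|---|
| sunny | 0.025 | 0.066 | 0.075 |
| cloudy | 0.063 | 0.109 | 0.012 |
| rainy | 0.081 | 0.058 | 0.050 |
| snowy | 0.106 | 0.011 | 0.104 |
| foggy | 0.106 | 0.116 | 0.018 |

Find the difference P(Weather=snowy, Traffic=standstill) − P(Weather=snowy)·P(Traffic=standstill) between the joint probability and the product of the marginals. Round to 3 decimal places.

P(Weather=snowy) = 0.106 + 0.011 + 0.104 = 0.221.
P(Traffic=standstill) = 0.075 + 0.012 + 0.050 + 0.104 + 0.018 = 0.259.
P(Weather=snowy, Traffic=standstill) − P(Weather=snowy)P(Traffic=standstill) = 0.104 − 0.221×0.259 = 0.047.

0.047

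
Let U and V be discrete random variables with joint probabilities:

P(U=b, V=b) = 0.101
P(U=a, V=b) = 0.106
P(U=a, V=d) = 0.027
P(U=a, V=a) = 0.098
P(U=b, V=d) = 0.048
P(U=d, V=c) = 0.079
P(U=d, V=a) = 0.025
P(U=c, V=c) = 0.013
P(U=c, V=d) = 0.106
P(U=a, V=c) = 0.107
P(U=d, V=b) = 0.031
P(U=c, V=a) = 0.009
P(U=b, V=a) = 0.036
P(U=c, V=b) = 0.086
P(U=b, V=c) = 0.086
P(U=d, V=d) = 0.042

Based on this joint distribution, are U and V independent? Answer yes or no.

P(U=c) = 0.214 and P(V=d) = 0.223, so their product is 0.04772, but P(U=c, V=d) = 0.106. Since these differ, U and V are not independent.

no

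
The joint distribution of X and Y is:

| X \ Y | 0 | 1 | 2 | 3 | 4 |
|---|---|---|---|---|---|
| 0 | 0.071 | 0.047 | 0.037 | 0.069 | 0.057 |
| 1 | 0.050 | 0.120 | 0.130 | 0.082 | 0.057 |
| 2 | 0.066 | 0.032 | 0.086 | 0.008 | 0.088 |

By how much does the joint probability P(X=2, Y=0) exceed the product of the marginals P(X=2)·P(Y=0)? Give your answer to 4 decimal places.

P(X=2) = 0.066 + 0.032 + 0.086 + 0.008 + 0.088 = 0.280.
P(Y=0) = 0.071 + 0.050 + 0.066 = 0.187.
P(X=2, Y=0) − P(X=2)P(Y=0) = 0.066 − 0.280×0.187 = 0.0136.

0.0136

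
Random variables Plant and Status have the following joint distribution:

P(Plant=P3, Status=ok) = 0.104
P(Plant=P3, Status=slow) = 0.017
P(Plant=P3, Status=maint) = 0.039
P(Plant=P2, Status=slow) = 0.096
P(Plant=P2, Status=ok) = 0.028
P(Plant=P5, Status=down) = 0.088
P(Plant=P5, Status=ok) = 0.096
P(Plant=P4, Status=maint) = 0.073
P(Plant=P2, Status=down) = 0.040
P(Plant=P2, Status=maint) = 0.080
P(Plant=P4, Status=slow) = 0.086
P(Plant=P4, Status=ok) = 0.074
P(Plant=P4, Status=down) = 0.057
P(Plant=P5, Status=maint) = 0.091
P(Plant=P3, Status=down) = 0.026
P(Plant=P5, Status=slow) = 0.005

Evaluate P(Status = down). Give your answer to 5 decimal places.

0.21100

P(Status=down) = 0.040 + 0.026 + 0.057 + 0.088 = 0.211.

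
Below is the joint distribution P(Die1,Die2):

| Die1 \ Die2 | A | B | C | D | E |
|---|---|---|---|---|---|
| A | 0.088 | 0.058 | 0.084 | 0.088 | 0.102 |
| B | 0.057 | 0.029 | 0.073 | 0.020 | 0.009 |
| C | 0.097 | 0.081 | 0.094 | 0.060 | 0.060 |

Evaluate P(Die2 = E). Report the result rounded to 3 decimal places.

0.171

P(Die2=E) = 0.102 + 0.009 + 0.060 = 0.171.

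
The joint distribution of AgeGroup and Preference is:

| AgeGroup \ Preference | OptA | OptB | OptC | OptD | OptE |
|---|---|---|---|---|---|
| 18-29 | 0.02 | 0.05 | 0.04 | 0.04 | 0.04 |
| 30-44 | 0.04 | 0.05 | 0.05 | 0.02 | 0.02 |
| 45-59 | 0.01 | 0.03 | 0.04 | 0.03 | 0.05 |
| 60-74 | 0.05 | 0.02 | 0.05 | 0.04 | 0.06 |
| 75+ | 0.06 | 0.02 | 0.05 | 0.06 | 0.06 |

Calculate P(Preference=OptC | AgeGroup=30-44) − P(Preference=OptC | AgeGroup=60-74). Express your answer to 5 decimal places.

0.05051

P(AgeGroup=30-44) = 0.04 + 0.05 + 0.05 + 0.02 + 0.02 = 0.18; P(Preference=OptC | AgeGroup=30-44) = 0.05/0.18 = 0.277778.
P(AgeGroup=60-74) = 0.05 + 0.02 + 0.05 + 0.04 + 0.06 = 0.22; P(Preference=OptC | AgeGroup=60-74) = 0.05/0.22 = 0.227273.
Difference = 0.05051.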